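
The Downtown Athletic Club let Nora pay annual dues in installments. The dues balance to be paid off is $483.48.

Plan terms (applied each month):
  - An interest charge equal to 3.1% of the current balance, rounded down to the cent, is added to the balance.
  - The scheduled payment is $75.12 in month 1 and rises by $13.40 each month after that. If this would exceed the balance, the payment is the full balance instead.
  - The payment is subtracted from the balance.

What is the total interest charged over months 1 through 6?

$52.25

Month 1: opening $483.48; interest $14.98 → $498.46; payment $75.12; balance $423.34
Month 2: opening $423.34; interest $13.12 → $436.46; payment $88.52; balance $347.94
Month 3: opening $347.94; interest $10.78 → $358.72; payment $101.92; balance $256.80
Month 4: opening $256.80; interest $7.96 → $264.76; payment $115.32; balance $149.44
Month 5: opening $149.44; interest $4.63 → $154.07; payment $128.72; balance $25.35
Month 6: opening $25.35; interest $0.78 → $26.13; payment $26.13; balance $0.00
Total interest: $14.98 + $13.12 + $10.78 + $7.96 + $4.63 + $0.78 = $52.25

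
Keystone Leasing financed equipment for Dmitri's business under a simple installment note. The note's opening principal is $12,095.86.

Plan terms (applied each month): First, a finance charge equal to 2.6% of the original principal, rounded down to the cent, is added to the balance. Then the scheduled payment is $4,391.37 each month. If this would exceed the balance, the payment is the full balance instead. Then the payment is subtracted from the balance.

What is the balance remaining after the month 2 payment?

Month 1: opening $12,095.86; interest $314.49 → $12,410.35; payment $4,391.37; balance $8,018.98
Month 2: opening $8,018.98; interest $314.49 → $8,333.47; payment $4,391.37; balance $3,942.10

$3,942.10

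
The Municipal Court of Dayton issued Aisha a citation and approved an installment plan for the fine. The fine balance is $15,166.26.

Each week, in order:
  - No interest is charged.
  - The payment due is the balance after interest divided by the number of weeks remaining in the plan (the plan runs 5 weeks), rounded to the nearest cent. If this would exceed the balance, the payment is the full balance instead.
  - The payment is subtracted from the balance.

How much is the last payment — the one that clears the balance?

Week 1: $15,166.26 − $3,033.25 → $12,133.01
Week 2: $12,133.01 − $3,033.25 → $9,099.76
Week 3: $9,099.76 − $3,033.25 → $6,066.51
Week 4: $6,066.51 − $3,033.26 → $3,033.25
Week 5: $3,033.25 − $3,033.25 → $0.00

$3,033.25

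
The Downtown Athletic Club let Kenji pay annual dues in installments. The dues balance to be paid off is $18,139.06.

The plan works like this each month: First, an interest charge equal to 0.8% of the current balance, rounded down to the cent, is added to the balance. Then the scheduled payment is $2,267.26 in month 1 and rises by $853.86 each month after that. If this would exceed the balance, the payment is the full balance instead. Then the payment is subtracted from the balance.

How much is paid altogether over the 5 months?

# | Opening | Interest | Payment | End bal
1 | $18,139.06 | $145.11 | $2,267.26 | $16,016.91
2 | $16,016.91 | $128.13 | $3,121.12 | $13,023.92
3 | $13,023.92 | $104.19 | $3,974.98 | $9,153.13
4 | $9,153.13 | $73.22 | $4,828.84 | $4,397.51
5 | $4,397.51 | $35.18 | $4,432.69 | $0.00
Total paid: $18,624.89

$18,624.89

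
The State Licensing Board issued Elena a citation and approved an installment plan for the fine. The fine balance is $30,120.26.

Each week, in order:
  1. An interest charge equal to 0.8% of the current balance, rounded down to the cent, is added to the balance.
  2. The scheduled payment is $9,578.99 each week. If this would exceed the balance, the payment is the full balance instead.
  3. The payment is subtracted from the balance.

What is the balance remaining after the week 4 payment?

Week 1: opening $30,120.26; interest $240.96 → $30,361.22; payment $9,578.99; balance $20,782.23
Week 2: opening $20,782.23; interest $166.25 → $20,948.48; payment $9,578.99; balance $11,369.49
Week 3: opening $11,369.49; interest $90.95 → $11,460.44; payment $9,578.99; balance $1,881.45
Week 4: opening $1,881.45; interest $15.05 → $1,896.50; payment $1,896.50; balance $0.00

$0.00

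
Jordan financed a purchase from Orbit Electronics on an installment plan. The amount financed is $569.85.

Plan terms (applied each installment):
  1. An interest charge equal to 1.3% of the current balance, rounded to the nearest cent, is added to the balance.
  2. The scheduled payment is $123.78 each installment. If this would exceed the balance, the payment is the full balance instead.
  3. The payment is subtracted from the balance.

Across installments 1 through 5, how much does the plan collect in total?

$591.57

Installment 1: opening $569.85; interest $7.41 → $577.26; payment $123.78; balance $453.48
Installment 2: opening $453.48; interest $5.90 → $459.38; payment $123.78; balance $335.60
Installment 3: opening $335.60; interest $4.36 → $339.96; payment $123.78; balance $216.18
Installment 4: opening $216.18; interest $2.81 → $218.99; payment $123.78; balance $95.21
Installment 5: opening $95.21; interest $1.24 → $96.45; payment $96.45; balance $0.00
Total paid: $591.57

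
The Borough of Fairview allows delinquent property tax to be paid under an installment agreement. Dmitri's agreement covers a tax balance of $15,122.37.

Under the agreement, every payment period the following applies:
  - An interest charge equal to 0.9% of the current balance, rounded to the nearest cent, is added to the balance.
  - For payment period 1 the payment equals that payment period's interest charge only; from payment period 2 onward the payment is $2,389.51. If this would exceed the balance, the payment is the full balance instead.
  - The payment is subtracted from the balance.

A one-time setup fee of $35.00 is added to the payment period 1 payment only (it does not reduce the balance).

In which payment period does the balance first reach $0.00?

8

Payment period 1: $15,122.37 +$136.10 interest = $15,258.47; pay $136.10 (+ $35.00 fee) → $15,122.37
Payment period 2: $15,122.37 +$136.10 interest = $15,258.47; pay $2,389.51 → $12,868.96
Payment period 3: $12,868.96 +$115.82 interest = $12,984.78; pay $2,389.51 → $10,595.27
Payment period 4: $10,595.27 +$95.36 interest = $10,690.63; pay $2,389.51 → $8,301.12
Payment period 5: $8,301.12 +$74.71 interest = $8,375.83; pay $2,389.51 → $5,986.32
Payment period 6: $5,986.32 +$53.88 interest = $6,040.20; pay $2,389.51 → $3,650.69
Payment period 7: $3,650.69 +$32.86 interest = $3,683.55; pay $2,389.51 → $1,294.04
Payment period 8: $1,294.04 +$11.65 interest = $1,305.69; pay $1,305.69 → $0.00
Balance reaches $0.00 in payment period 8.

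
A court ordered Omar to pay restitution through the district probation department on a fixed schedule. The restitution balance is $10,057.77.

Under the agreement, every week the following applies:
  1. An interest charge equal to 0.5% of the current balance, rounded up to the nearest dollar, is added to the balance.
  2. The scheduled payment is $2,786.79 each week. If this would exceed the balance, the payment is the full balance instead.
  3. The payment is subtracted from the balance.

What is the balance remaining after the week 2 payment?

Week 1: opening $10,057.77; interest $51.00 → $10,108.77; payment $2,786.79; balance $7,321.98
Week 2: opening $7,321.98; interest $37.00 → $7,358.98; payment $2,786.79; balance $4,572.19

$4,572.19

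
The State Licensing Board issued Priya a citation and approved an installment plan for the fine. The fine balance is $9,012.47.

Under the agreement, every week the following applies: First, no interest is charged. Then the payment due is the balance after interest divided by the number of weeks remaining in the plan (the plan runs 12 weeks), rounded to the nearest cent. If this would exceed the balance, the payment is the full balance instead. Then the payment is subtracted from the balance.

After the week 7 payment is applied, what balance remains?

Week 1: opening $9,012.47; payment $751.04; balance $8,261.43
Week 2: opening $8,261.43; payment $751.04; balance $7,510.39
Week 3: opening $7,510.39; payment $751.04; balance $6,759.35
Week 4: opening $6,759.35; payment $751.04; balance $6,008.31
Week 5: opening $6,008.31; payment $751.04; balance $5,257.27
Week 6: opening $5,257.27; payment $751.04; balance $4,506.23
Week 7: opening $4,506.23; payment $751.04; balance $3,755.19

$3,755.19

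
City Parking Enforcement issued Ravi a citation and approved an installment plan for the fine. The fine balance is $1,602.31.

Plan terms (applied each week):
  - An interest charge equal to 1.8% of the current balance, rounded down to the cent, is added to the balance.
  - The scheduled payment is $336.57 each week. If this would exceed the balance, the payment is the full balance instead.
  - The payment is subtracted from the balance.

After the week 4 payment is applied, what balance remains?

Week 1: $1,602.31 +$28.84 interest = $1,631.15; pay $336.57 → $1,294.58
Week 2: $1,294.58 +$23.30 interest = $1,317.88; pay $336.57 → $981.31
Week 3: $981.31 +$17.66 interest = $998.97; pay $336.57 → $662.40
Week 4: $662.40 +$11.92 interest = $674.32; pay $336.57 → $337.75

$337.75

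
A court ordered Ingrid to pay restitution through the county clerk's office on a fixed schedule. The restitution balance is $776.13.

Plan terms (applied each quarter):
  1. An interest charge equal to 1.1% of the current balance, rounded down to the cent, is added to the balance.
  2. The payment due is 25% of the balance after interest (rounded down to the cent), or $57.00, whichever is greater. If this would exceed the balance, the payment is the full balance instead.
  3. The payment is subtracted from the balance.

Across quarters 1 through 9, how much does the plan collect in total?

$807.45

Quarter 1: opening $776.13; interest $8.53 → $784.66; payment $196.16; balance $588.50
Quarter 2: opening $588.50; interest $6.47 → $594.97; payment $148.74; balance $446.23
Quarter 3: opening $446.23; interest $4.90 → $451.13; payment $112.78; balance $338.35
Quarter 4: opening $338.35; interest $3.72 → $342.07; payment $85.51; balance $256.56
Quarter 5: opening $256.56; interest $2.82 → $259.38; payment $64.84; balance $194.54
Quarter 6: opening $194.54; interest $2.13 → $196.67; payment $57.00; balance $139.67
Quarter 7: opening $139.67; interest $1.53 → $141.20; payment $57.00; balance $84.20
Quarter 8: opening $84.20; interest $0.92 → $85.12; payment $57.00; balance $28.12
Quarter 9: opening $28.12; interest $0.30 → $28.42; payment $28.42; balance $0.00
Total paid: $807.45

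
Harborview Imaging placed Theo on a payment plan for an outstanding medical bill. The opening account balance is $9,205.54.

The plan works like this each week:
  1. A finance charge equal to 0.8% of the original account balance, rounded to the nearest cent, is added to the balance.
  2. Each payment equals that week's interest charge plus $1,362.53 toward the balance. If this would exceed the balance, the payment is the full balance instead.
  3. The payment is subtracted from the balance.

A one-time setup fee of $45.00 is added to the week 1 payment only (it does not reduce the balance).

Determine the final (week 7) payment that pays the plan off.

$1,104.00

Week 1: opening $9,205.54; interest $73.64 → $9,279.18; payment $1,436.17 (+ $45.00 fee); balance $7,843.01
Week 2: opening $7,843.01; interest $73.64 → $7,916.65; payment $1,436.17; balance $6,480.48
Week 3: opening $6,480.48; interest $73.64 → $6,554.12; payment $1,436.17; balance $5,117.95
Week 4: opening $5,117.95; interest $73.64 → $5,191.59; payment $1,436.17; balance $3,755.42
Week 5: opening $3,755.42; interest $73.64 → $3,829.06; payment $1,436.17; balance $2,392.89
Week 6: opening $2,392.89; interest $73.64 → $2,466.53; payment $1,436.17; balance $1,030.36
Week 7: opening $1,030.36; interest $73.64 → $1,104.00; payment $1,104.00; balance $0.00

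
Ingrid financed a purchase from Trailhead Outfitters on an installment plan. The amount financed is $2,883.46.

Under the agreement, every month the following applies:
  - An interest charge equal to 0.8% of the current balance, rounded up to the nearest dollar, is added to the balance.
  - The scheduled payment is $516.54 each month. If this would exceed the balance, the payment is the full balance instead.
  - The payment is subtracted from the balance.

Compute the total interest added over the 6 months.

# | Opening | Interest | Payment | End bal
1 | $2,883.46 | $24.00 | $516.54 | $2,390.92
2 | $2,390.92 | $20.00 | $516.54 | $1,894.38
3 | $1,894.38 | $16.00 | $516.54 | $1,393.84
4 | $1,393.84 | $12.00 | $516.54 | $889.30
5 | $889.30 | $8.00 | $516.54 | $380.76
6 | $380.76 | $4.00 | $384.76 | $0.00
Total interest: $24.00 + $20.00 + $16.00 + $12.00 + $8.00 + $4.00 = $84.00

$84.00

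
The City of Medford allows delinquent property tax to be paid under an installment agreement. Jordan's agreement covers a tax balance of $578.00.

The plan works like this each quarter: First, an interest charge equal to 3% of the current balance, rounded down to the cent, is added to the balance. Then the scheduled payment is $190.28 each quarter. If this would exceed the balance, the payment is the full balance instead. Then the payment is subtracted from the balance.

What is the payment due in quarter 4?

# | Opening | Interest | Payment | End bal
1 | $578.00 | $17.34 | $190.28 | $405.06
2 | $405.06 | $12.15 | $190.28 | $226.93
3 | $226.93 | $6.80 | $190.28 | $43.45
4 | $43.45 | $1.30 | $44.75 | $0.00

$44.75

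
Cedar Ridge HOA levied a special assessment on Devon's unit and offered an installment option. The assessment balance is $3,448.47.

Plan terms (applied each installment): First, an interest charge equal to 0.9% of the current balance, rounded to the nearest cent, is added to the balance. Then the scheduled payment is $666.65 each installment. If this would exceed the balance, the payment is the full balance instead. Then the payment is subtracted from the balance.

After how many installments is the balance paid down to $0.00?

Installment 1: $3,448.47 +$31.04 interest = $3,479.51; pay $666.65 → $2,812.86
Installment 2: $2,812.86 +$25.32 interest = $2,838.18; pay $666.65 → $2,171.53
Installment 3: $2,171.53 +$19.54 interest = $2,191.07; pay $666.65 → $1,524.42
Installment 4: $1,524.42 +$13.72 interest = $1,538.14; pay $666.65 → $871.49
Installment 5: $871.49 +$7.84 interest = $879.33; pay $666.65 → $212.68
Installment 6: $212.68 +$1.91 interest = $214.59; pay $214.59 → $0.00
Balance reaches $0.00 in installment 6.

6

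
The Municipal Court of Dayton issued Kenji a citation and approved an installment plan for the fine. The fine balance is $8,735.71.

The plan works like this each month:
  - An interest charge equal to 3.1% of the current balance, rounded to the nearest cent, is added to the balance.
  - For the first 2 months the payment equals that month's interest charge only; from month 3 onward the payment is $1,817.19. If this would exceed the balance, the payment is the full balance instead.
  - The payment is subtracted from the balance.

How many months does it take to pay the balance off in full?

Month 1: opening $8,735.71; interest $270.81 → $9,006.52; payment $270.81; balance $8,735.71
Month 2: opening $8,735.71; interest $270.81 → $9,006.52; payment $270.81; balance $8,735.71
Month 3: opening $8,735.71; interest $270.81 → $9,006.52; payment $1,817.19; balance $7,189.33
Month 4: opening $7,189.33; interest $222.87 → $7,412.20; payment $1,817.19; balance $5,595.01
Month 5: opening $5,595.01; interest $173.45 → $5,768.46; payment $1,817.19; balance $3,951.27
Month 6: opening $3,951.27; interest $122.49 → $4,073.76; payment $1,817.19; balance $2,256.57
Month 7: opening $2,256.57; interest $69.95 → $2,326.52; payment $1,817.19; balance $509.33
Month 8: opening $509.33; interest $15.79 → $525.12; payment $525.12; balance $0.00
Balance reaches $0.00 in month 8.

8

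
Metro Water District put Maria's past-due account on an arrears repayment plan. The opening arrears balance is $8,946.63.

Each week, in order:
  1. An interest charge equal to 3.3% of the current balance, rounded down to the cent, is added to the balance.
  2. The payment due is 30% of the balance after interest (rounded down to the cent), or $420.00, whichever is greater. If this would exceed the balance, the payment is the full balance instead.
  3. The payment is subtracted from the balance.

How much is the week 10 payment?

Week 1: opening $8,946.63; interest $295.23 → $9,241.86; payment $2,772.55; balance $6,469.31
Week 2: opening $6,469.31; interest $213.48 → $6,682.79; payment $2,004.83; balance $4,677.96
Week 3: opening $4,677.96; interest $154.37 → $4,832.33; payment $1,449.69; balance $3,382.64
Week 4: opening $3,382.64; interest $111.62 → $3,494.26; payment $1,048.27; balance $2,445.99
Week 5: opening $2,445.99; interest $80.71 → $2,526.70; payment $758.01; balance $1,768.69
Week 6: opening $1,768.69; interest $58.36 → $1,827.05; payment $548.11; balance $1,278.94
Week 7: opening $1,278.94; interest $42.20 → $1,321.14; payment $420.00; balance $901.14
Week 8: opening $901.14; interest $29.73 → $930.87; payment $420.00; balance $510.87
Week 9: opening $510.87; interest $16.85 → $527.72; payment $420.00; balance $107.72
Week 10: opening $107.72; interest $3.55 → $111.27; payment $111.27; balance $0.00

$111.27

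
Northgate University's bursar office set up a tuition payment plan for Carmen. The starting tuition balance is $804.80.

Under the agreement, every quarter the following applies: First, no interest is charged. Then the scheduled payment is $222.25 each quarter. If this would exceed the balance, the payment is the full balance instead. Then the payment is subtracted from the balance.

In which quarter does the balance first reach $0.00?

Quarter 1: $804.80 − $222.25 → $582.55
Quarter 2: $582.55 − $222.25 → $360.30
Quarter 3: $360.30 − $222.25 → $138.05
Quarter 4: $138.05 − $138.05 → $0.00
Balance reaches $0.00 in quarter 4.

4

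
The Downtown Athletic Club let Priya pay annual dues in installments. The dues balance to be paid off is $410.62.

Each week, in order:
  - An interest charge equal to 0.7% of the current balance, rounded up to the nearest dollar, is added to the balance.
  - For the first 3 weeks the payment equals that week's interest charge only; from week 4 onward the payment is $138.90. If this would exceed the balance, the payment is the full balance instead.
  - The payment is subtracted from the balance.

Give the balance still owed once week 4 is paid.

Week 1: opening $410.62; interest $3.00 → $413.62; payment $3.00; balance $410.62
Week 2: opening $410.62; interest $3.00 → $413.62; payment $3.00; balance $410.62
Week 3: opening $410.62; interest $3.00 → $413.62; payment $3.00; balance $410.62
Week 4: opening $410.62; interest $3.00 → $413.62; payment $138.90; balance $274.72

$274.72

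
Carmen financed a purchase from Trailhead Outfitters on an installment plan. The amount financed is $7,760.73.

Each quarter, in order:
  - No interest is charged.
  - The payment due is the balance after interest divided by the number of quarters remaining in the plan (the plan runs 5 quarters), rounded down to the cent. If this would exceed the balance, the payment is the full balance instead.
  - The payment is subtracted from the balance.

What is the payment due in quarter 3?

$1,552.15

Quarter 1: $7,760.73 − $1,552.14 → $6,208.59
Quarter 2: $6,208.59 − $1,552.14 → $4,656.45
Quarter 3: $4,656.45 − $1,552.15 → $3,104.30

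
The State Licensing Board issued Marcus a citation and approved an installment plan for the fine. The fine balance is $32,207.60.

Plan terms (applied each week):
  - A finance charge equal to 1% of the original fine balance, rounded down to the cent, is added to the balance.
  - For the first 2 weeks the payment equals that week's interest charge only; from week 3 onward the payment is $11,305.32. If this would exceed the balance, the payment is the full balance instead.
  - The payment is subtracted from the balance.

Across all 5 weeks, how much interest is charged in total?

$1,610.35

Week 1: opening $32,207.60; interest $322.07 → $32,529.67; payment $322.07; balance $32,207.60
Week 2: opening $32,207.60; interest $322.07 → $32,529.67; payment $322.07; balance $32,207.60
Week 3: opening $32,207.60; interest $322.07 → $32,529.67; payment $11,305.32; balance $21,224.35
Week 4: opening $21,224.35; interest $322.07 → $21,546.42; payment $11,305.32; balance $10,241.10
Week 5: opening $10,241.10; interest $322.07 → $10,563.17; payment $10,563.17; balance $0.00
Total interest: $322.07 + $322.07 + $322.07 + $322.07 + $322.07 = $1,610.35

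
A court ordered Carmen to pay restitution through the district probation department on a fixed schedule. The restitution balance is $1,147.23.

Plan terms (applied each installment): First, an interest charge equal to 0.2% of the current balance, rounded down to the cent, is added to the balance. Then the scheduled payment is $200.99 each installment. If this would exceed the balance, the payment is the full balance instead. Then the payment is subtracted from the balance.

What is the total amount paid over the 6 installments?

$1,154.98

Installment 1: $1,147.23 +$2.29 interest = $1,149.52; pay $200.99 → $948.53
Installment 2: $948.53 +$1.89 interest = $950.42; pay $200.99 → $749.43
Installment 3: $749.43 +$1.49 interest = $750.92; pay $200.99 → $549.93
Installment 4: $549.93 +$1.09 interest = $551.02; pay $200.99 → $350.03
Installment 5: $350.03 +$0.70 interest = $350.73; pay $200.99 → $149.74
Installment 6: $149.74 +$0.29 interest = $150.03; pay $150.03 → $0.00
Total paid: $1,154.98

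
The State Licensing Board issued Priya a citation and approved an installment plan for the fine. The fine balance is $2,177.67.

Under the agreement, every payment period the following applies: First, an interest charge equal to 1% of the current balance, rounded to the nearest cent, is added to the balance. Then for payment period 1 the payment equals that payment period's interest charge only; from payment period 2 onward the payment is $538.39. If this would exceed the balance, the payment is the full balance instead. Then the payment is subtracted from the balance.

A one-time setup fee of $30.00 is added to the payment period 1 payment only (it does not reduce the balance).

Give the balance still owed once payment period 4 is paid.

$612.28

Payment period 1: $2,177.67 +$21.78 interest = $2,199.45; pay $21.78 (+ $30.00 fee) → $2,177.67
Payment period 2: $2,177.67 +$21.78 interest = $2,199.45; pay $538.39 → $1,661.06
Payment period 3: $1,661.06 +$16.61 interest = $1,677.67; pay $538.39 → $1,139.28
Payment period 4: $1,139.28 +$11.39 interest = $1,150.67; pay $538.39 → $612.28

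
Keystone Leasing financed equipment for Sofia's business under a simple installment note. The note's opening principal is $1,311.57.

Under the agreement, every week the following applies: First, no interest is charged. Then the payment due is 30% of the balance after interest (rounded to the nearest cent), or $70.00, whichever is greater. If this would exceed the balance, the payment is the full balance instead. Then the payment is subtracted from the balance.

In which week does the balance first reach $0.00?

9

# | Opening | Payment | End bal
1 | $1,311.57 | $393.47 | $918.10
2 | $918.10 | $275.43 | $642.67
3 | $642.67 | $192.80 | $449.87
4 | $449.87 | $134.96 | $314.91
5 | $314.91 | $94.47 | $220.44
6 | $220.44 | $70.00 | $150.44
7 | $150.44 | $70.00 | $80.44
8 | $80.44 | $70.00 | $10.44
9 | $10.44 | $10.44 | $0.00
Balance reaches $0.00 in week 9.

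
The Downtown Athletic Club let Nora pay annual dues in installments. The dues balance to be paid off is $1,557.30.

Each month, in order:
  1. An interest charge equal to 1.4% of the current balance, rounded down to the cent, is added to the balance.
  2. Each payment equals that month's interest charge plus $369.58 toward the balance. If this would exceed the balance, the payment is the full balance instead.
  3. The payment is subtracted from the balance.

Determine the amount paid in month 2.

Month 1: $1,557.30 +$21.80 interest = $1,579.10; pay $391.38 → $1,187.72
Month 2: $1,187.72 +$16.62 interest = $1,204.34; pay $386.20 → $818.14

$386.20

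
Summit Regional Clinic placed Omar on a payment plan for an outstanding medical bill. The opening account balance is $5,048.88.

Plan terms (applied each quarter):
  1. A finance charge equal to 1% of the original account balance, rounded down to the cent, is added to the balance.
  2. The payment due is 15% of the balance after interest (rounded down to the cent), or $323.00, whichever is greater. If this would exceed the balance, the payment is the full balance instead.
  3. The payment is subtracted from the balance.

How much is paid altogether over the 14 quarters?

$5,755.60

Quarter 1: $5,048.88 +$50.48 interest = $5,099.36; pay $764.90 → $4,334.46
Quarter 2: $4,334.46 +$50.48 interest = $4,384.94; pay $657.74 → $3,727.20
Quarter 3: $3,727.20 +$50.48 interest = $3,777.68; pay $566.65 → $3,211.03
Quarter 4: $3,211.03 +$50.48 interest = $3,261.51; pay $489.22 → $2,772.29
Quarter 5: $2,772.29 +$50.48 interest = $2,822.77; pay $423.41 → $2,399.36
Quarter 6: $2,399.36 +$50.48 interest = $2,449.84; pay $367.47 → $2,082.37
Quarter 7: $2,082.37 +$50.48 interest = $2,132.85; pay $323.00 → $1,809.85
Quarter 8: $1,809.85 +$50.48 interest = $1,860.33; pay $323.00 → $1,537.33
Quarter 9: $1,537.33 +$50.48 interest = $1,587.81; pay $323.00 → $1,264.81
Quarter 10: $1,264.81 +$50.48 interest = $1,315.29; pay $323.00 → $992.29
Quarter 11: $992.29 +$50.48 interest = $1,042.77; pay $323.00 → $719.77
Quarter 12: $719.77 +$50.48 interest = $770.25; pay $323.00 → $447.25
Quarter 13: $447.25 +$50.48 interest = $497.73; pay $323.00 → $174.73
Quarter 14: $174.73 +$50.48 interest = $225.21; pay $225.21 → $0.00
Total paid: $5,755.60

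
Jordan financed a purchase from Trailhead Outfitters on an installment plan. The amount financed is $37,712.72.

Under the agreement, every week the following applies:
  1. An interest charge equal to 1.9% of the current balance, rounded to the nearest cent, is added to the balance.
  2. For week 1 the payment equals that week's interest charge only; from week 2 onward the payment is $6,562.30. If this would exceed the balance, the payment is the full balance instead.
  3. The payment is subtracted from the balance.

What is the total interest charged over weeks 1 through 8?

Week 1: opening $37,712.72; interest $716.54 → $38,429.26; payment $716.54; balance $37,712.72
Week 2: opening $37,712.72; interest $716.54 → $38,429.26; payment $6,562.30; balance $31,866.96
Week 3: opening $31,866.96; interest $605.47 → $32,472.43; payment $6,562.30; balance $25,910.13
Week 4: opening $25,910.13; interest $492.29 → $26,402.42; payment $6,562.30; balance $19,840.12
Week 5: opening $19,840.12; interest $376.96 → $20,217.08; payment $6,562.30; balance $13,654.78
Week 6: opening $13,654.78; interest $259.44 → $13,914.22; payment $6,562.30; balance $7,351.92
Week 7: opening $7,351.92; interest $139.69 → $7,491.61; payment $6,562.30; balance $929.31
Week 8: opening $929.31; interest $17.66 → $946.97; payment $946.97; balance $0.00
Total interest: $716.54 + $716.54 + $605.47 + $492.29 + $376.96 + $259.44 + $139.69 + $17.66 = $3,324.59

$3,324.59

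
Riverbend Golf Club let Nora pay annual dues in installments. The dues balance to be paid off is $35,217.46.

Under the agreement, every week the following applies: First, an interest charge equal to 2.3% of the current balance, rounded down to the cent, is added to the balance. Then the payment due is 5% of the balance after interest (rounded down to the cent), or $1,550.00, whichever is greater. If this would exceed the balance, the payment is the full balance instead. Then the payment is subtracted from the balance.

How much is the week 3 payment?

# | Opening | Interest | Payment | End bal
1 | $35,217.46 | $810.00 | $1,801.37 | $34,226.09
2 | $34,226.09 | $787.20 | $1,750.66 | $33,262.63
3 | $33,262.63 | $765.04 | $1,701.38 | $32,326.29

$1,701.38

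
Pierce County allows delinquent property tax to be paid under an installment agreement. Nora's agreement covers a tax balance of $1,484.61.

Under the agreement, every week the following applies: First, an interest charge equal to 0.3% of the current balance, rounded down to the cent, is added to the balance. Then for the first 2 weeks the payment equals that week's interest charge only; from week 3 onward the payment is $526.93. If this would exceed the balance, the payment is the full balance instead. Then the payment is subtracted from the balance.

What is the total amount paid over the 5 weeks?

$1,502.15

Week 1: $1,484.61 +$4.45 interest = $1,489.06; pay $4.45 → $1,484.61
Week 2: $1,484.61 +$4.45 interest = $1,489.06; pay $4.45 → $1,484.61
Week 3: $1,484.61 +$4.45 interest = $1,489.06; pay $526.93 → $962.13
Week 4: $962.13 +$2.88 interest = $965.01; pay $526.93 → $438.08
Week 5: $438.08 +$1.31 interest = $439.39; pay $439.39 → $0.00
Total paid: $1,502.15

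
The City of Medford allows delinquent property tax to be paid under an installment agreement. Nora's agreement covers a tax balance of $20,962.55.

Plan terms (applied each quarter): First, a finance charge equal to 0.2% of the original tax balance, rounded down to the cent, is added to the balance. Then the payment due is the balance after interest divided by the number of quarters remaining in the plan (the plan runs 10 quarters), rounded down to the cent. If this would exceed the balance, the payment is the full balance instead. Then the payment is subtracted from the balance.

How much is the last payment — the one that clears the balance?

Quarter 1: opening $20,962.55; interest $41.92 → $21,004.47; payment $2,100.44; balance $18,904.03
Quarter 2: opening $18,904.03; interest $41.92 → $18,945.95; payment $2,105.10; balance $16,840.85
Quarter 3: opening $16,840.85; interest $41.92 → $16,882.77; payment $2,110.34; balance $14,772.43
Quarter 4: opening $14,772.43; interest $41.92 → $14,814.35; payment $2,116.33; balance $12,698.02
Quarter 5: opening $12,698.02; interest $41.92 → $12,739.94; payment $2,123.32; balance $10,616.62
Quarter 6: opening $10,616.62; interest $41.92 → $10,658.54; payment $2,131.70; balance $8,526.84
Quarter 7: opening $8,526.84; interest $41.92 → $8,568.76; payment $2,142.19; balance $6,426.57
Quarter 8: opening $6,426.57; interest $41.92 → $6,468.49; payment $2,156.16; balance $4,312.33
Quarter 9: opening $4,312.33; interest $41.92 → $4,354.25; payment $2,177.12; balance $2,177.13
Quarter 10: opening $2,177.13; interest $41.92 → $2,219.05; payment $2,219.05; balance $0.00

$2,219.05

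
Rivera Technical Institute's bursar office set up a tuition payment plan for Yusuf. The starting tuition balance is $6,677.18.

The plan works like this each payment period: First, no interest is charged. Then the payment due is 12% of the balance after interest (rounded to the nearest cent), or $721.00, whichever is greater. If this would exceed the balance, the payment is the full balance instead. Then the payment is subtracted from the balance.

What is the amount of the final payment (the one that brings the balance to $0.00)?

$107.92

Payment period 1: $6,677.18 − $801.26 → $5,875.92
Payment period 2: $5,875.92 − $721.00 → $5,154.92
Payment period 3: $5,154.92 − $721.00 → $4,433.92
Payment period 4: $4,433.92 − $721.00 → $3,712.92
Payment period 5: $3,712.92 − $721.00 → $2,991.92
Payment period 6: $2,991.92 − $721.00 → $2,270.92
Payment period 7: $2,270.92 − $721.00 → $1,549.92
Payment period 8: $1,549.92 − $721.00 → $828.92
Payment period 9: $828.92 − $721.00 → $107.92
Payment period 10: $107.92 − $107.92 → $0.00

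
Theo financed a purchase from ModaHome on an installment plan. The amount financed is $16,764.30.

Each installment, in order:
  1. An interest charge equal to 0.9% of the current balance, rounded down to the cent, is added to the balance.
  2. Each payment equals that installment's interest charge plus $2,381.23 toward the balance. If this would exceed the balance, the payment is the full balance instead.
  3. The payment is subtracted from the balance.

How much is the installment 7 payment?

$2,403.52

Installment 1: opening $16,764.30; interest $150.87 → $16,915.17; payment $2,532.10; balance $14,383.07
Installment 2: opening $14,383.07; interest $129.44 → $14,512.51; payment $2,510.67; balance $12,001.84
Installment 3: opening $12,001.84; interest $108.01 → $12,109.85; payment $2,489.24; balance $9,620.61
Installment 4: opening $9,620.61; interest $86.58 → $9,707.19; payment $2,467.81; balance $7,239.38
Installment 5: opening $7,239.38; interest $65.15 → $7,304.53; payment $2,446.38; balance $4,858.15
Installment 6: opening $4,858.15; interest $43.72 → $4,901.87; payment $2,424.95; balance $2,476.92
Installment 7: opening $2,476.92; interest $22.29 → $2,499.21; payment $2,403.52; balance $95.69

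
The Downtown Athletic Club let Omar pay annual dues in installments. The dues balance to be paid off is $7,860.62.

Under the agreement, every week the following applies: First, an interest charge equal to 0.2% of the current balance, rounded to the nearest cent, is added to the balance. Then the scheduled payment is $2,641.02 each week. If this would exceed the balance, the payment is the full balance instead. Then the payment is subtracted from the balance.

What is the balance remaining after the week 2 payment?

$2,604.77

# | Opening | Interest | Payment | End bal
1 | $7,860.62 | $15.72 | $2,641.02 | $5,235.32
2 | $5,235.32 | $10.47 | $2,641.02 | $2,604.77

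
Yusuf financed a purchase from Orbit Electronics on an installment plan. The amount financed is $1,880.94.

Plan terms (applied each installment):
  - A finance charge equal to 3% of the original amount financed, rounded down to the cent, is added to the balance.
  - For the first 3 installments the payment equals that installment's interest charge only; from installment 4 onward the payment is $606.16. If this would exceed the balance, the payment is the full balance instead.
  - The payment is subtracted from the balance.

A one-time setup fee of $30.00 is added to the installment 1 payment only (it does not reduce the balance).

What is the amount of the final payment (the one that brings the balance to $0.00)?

$288.14

Installment 1: opening $1,880.94; interest $56.42 → $1,937.36; payment $56.42 (+ $30.00 fee); balance $1,880.94
Installment 2: opening $1,880.94; interest $56.42 → $1,937.36; payment $56.42; balance $1,880.94
Installment 3: opening $1,880.94; interest $56.42 → $1,937.36; payment $56.42; balance $1,880.94
Installment 4: opening $1,880.94; interest $56.42 → $1,937.36; payment $606.16; balance $1,331.20
Installment 5: opening $1,331.20; interest $56.42 → $1,387.62; payment $606.16; balance $781.46
Installment 6: opening $781.46; interest $56.42 → $837.88; payment $606.16; balance $231.72
Installment 7: opening $231.72; interest $56.42 → $288.14; payment $288.14; balance $0.00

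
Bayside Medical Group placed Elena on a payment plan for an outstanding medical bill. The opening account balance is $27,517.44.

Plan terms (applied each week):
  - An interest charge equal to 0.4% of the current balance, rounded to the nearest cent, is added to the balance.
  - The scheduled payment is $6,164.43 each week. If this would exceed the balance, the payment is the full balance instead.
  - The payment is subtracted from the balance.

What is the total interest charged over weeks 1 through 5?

$307.21

Week 1: opening $27,517.44; interest $110.07 → $27,627.51; payment $6,164.43; balance $21,463.08
Week 2: opening $21,463.08; interest $85.85 → $21,548.93; payment $6,164.43; balance $15,384.50
Week 3: opening $15,384.50; interest $61.54 → $15,446.04; payment $6,164.43; balance $9,281.61
Week 4: opening $9,281.61; interest $37.13 → $9,318.74; payment $6,164.43; balance $3,154.31
Week 5: opening $3,154.31; interest $12.62 → $3,166.93; payment $3,166.93; balance $0.00
Total interest: $110.07 + $85.85 + $61.54 + $37.13 + $12.62 = $307.21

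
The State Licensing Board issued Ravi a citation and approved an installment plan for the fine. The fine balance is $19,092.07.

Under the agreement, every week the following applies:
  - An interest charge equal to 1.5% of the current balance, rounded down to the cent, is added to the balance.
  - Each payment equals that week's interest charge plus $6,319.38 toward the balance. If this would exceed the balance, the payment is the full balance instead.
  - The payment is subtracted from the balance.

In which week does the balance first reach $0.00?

Week 1: $19,092.07 +$286.38 interest = $19,378.45; pay $6,605.76 → $12,772.69
Week 2: $12,772.69 +$191.59 interest = $12,964.28; pay $6,510.97 → $6,453.31
Week 3: $6,453.31 +$96.79 interest = $6,550.10; pay $6,416.17 → $133.93
Week 4: $133.93 +$2.00 interest = $135.93; pay $135.93 → $0.00
Balance reaches $0.00 in week 4.

4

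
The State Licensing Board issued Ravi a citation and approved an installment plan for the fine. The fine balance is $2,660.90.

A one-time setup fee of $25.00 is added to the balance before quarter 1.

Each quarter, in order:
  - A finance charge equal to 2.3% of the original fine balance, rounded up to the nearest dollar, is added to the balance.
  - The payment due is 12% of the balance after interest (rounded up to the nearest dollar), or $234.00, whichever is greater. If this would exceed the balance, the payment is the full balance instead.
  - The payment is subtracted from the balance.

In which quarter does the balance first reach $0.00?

15

Quarter 1: opening $2,685.90; interest $62.00 → $2,747.90; payment $330.00; balance $2,417.90
Quarter 2: opening $2,417.90; interest $62.00 → $2,479.90; payment $298.00; balance $2,181.90
Quarter 3: opening $2,181.90; interest $62.00 → $2,243.90; payment $270.00; balance $1,973.90
Quarter 4: opening $1,973.90; interest $62.00 → $2,035.90; payment $245.00; balance $1,790.90
Quarter 5: opening $1,790.90; interest $62.00 → $1,852.90; payment $234.00; balance $1,618.90
Quarter 6: opening $1,618.90; interest $62.00 → $1,680.90; payment $234.00; balance $1,446.90
Quarter 7: opening $1,446.90; interest $62.00 → $1,508.90; payment $234.00; balance $1,274.90
Quarter 8: opening $1,274.90; interest $62.00 → $1,336.90; payment $234.00; balance $1,102.90
Quarter 9: opening $1,102.90; interest $62.00 → $1,164.90; payment $234.00; balance $930.90
Quarter 10: opening $930.90; interest $62.00 → $992.90; payment $234.00; balance $758.90
Quarter 11: opening $758.90; interest $62.00 → $820.90; payment $234.00; balance $586.90
Quarter 12: opening $586.90; interest $62.00 → $648.90; payment $234.00; balance $414.90
Quarter 13: opening $414.90; interest $62.00 → $476.90; payment $234.00; balance $242.90
Quarter 14: opening $242.90; interest $62.00 → $304.90; payment $234.00; balance $70.90
Quarter 15: opening $70.90; interest $62.00 → $132.90; payment $132.90; balance $0.00
Balance reaches $0.00 in quarter 15.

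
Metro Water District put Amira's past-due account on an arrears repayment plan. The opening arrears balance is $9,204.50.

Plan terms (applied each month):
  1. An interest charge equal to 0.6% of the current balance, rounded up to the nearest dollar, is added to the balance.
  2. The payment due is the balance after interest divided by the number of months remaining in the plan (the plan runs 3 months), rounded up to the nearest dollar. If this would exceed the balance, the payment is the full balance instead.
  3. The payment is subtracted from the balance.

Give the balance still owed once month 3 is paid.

Month 1: $9,204.50 +$56.00 interest = $9,260.50; pay $3,087.00 → $6,173.50
Month 2: $6,173.50 +$38.00 interest = $6,211.50; pay $3,106.00 → $3,105.50
Month 3: $3,105.50 +$19.00 interest = $3,124.50; pay $3,124.50 → $0.00

$0.00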